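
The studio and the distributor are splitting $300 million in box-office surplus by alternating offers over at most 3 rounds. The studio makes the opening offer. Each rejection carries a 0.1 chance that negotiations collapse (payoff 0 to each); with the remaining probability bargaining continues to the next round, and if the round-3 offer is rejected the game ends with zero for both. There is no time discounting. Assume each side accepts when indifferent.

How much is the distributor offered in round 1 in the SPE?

Round 3 (the studio proposes): rejection yields 0 for the distributor; the studio offers 0 and keeps 300.
Round 2 (the distributor proposes): rejecting gives the studio an expected 0.9 × 300 = 270. The distributor offers 270 and keeps 300 − 270 = 30.
Round 1 (the studio proposes): rejecting gives the distributor an expected 0.9 × 30 = 27; the studio offers that and keeps 273.

27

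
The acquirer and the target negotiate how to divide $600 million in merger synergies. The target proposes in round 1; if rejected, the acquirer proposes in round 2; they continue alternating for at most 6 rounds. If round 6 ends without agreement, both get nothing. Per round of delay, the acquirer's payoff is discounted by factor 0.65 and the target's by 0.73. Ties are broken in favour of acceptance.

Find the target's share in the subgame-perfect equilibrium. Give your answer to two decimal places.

356.93

Round 6 (the acquirer proposes): rejection yields 0 for the target; the acquirer offers 0 and keeps 600.
Round 5 (the target proposes): the acquirer can get 600 next round, worth 0.65 × 600 = 390 now. The target offers 390 and keeps 600 − 390 = 210.
Round 4 (the acquirer proposes): the target can get 210 next round, worth 0.73 × 210 = 153.3 now; the acquirer offers that and keeps 446.7.
Round 3 (the target proposes): the acquirer can get 446.7 next round, worth 0.65 × 446.7 = 290.355 now; the target offers that and keeps 309.645.
Round 2 (the acquirer proposes): the target can get 309.645 next round, worth 0.73 × 309.645 = 226.04085 now; the acquirer offers that and keeps 373.95915.
Round 1 (the target proposes): the acquirer can get 373.95915 next round, worth 0.65 × 373.95915 = 243.0734475 now, so the target offers 243.0734475, keeping 356.9265525.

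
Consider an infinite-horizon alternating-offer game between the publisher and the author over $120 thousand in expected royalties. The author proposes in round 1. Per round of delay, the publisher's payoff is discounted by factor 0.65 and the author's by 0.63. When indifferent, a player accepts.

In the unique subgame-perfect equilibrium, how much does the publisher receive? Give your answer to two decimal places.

48.87

When the author proposes, the publisher accepts any offer worth at least 0.65 times what the publisher would get by proposing next round; and vice versa.
This gives x = 120 − 0.65y and y = 120 − 0.63x, where x and y are each side's share when it proposes.
Hence (1 − 0.65·0.63)x = 120(1 − 0.65), i.e. 0.5905·x = 42.
x ≈ 71.1262; the publisher's share is 120 − x ≈ 48.8738.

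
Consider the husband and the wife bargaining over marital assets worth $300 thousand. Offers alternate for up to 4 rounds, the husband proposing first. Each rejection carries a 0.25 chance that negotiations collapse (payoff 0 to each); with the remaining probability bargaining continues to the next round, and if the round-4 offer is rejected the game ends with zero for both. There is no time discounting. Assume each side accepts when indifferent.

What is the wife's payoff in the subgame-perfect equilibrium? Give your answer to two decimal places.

182.81

By backward induction:
Round 4 (the wife proposes): rejection yields 0 for the husband; the wife offers 0 and keeps 300.
Round 3 (the husband proposes): rejecting gives the wife an expected 0.75 × 300 = 225, so the husband offers 225, keeping 75.
Round 2 (the wife proposes): rejecting gives the husband an expected 0.75 × 75 = 56.25, so the wife offers 56.25, keeping 243.75.
Round 1 (the husband proposes): rejecting gives the wife an expected 0.75 × 243.75 = 182.8125; the husband offers that and keeps 117.1875.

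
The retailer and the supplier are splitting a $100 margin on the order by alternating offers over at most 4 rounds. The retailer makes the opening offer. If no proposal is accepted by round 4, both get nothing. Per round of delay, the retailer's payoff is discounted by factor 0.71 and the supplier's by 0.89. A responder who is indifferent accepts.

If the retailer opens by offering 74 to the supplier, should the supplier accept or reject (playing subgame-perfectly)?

Reject

Round 4 (the supplier proposes): rejection yields 0 for the retailer; the supplier offers 0 and keeps 100.
Round 3 (the retailer proposes): the supplier can get 100 next round, worth 0.89 × 100 = 89 now; the retailer offers that and keeps 11.
Round 2 (the supplier proposes): the retailer can get 11 next round, worth 0.71 × 11 = 7.81 now, so the supplier offers 7.81, keeping 92.19.
So by rejecting in round 1, the supplier gets 92.19 next round, worth 0.89 × 92.19 = 82.0491 now.
Offer 74 < 82.0491, so the supplier rejects.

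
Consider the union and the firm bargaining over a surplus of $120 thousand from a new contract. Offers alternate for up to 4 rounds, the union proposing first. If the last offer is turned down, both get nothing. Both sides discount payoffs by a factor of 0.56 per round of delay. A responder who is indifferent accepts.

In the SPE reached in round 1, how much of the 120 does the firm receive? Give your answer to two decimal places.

50.64

Round 4 (the firm proposes): rejection yields 0 for the union; the firm offers 0 and keeps 120.
Round 3 (the union proposes): the firm can get 120 next round, worth 0.56 × 120 = 67.2 now, so the union offers 67.2, keeping 52.8.
Round 2 (the firm proposes): the union can get 52.8 next round, worth 0.56 × 52.8 = 29.568 now. The firm offers 29.568 and keeps 120 − 29.568 = 90.432.
Round 1 (the union proposes): the firm can get 90.432 next round, worth 0.56 × 90.432 = 50.64192 now, so the union offers 50.64192, keeping 69.35808.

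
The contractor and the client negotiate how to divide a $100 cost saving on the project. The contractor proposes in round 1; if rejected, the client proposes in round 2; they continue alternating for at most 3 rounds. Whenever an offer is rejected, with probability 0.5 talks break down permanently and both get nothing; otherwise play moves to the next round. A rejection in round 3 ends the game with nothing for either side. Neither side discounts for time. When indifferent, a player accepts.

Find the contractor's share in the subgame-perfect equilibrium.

75

Round 3 (the contractor proposes): rejection yields 0 for the client; the contractor offers 0 and keeps 100.
Round 2 (the client proposes): rejecting gives the contractor an expected 0.5 × 100 = 50; the client offers that and keeps 50.
Round 1 (the contractor proposes): rejecting gives the client an expected 0.5 × 50 = 25, so the contractor offers 25, keeping 75.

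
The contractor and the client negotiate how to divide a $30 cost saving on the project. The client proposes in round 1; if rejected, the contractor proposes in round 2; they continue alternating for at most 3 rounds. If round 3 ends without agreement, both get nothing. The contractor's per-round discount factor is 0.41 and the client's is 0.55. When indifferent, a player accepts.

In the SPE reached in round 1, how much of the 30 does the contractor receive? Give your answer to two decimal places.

5.54

Round 3 (the client proposes): rejection yields 0 for the contractor; the client offers 0 and keeps 30.
Round 2 (the contractor proposes): the client can get 30 next round, worth 0.55 × 30 = 16.5 now. The contractor offers 16.5 and keeps 30 − 16.5 = 13.5.
Round 1 (the client proposes): the contractor can get 13.5 next round, worth 0.41 × 13.5 = 5.535 now, so the client offers 5.535, keeping 24.465.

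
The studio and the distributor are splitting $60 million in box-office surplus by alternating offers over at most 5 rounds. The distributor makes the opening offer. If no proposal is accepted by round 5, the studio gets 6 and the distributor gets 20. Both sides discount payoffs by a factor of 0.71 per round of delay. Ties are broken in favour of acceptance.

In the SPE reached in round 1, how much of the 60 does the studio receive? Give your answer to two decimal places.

Round 5 (the distributor proposes): the studio gets 6 if talks fail, so the distributor offers 6 and keeps 54.
Round 4 (the studio proposes): the distributor can get 54 next round, worth 0.71 × 54 = 38.34 now, so the studio offers 38.34, keeping 21.66.
Round 3 (the distributor proposes): the studio can get 21.66 next round, worth 0.71 × 21.66 = 15.3786 now. The distributor offers 15.3786 and keeps 60 − 15.3786 = 44.6214.
Round 2 (the studio proposes): the distributor can get 44.6214 next round, worth 0.71 × 44.6214 = 31.681194 now. The studio offers 31.681194 and keeps 60 − 31.681194 = 28.318806.
Round 1 (the distributor proposes): the studio can get 28.318806 next round, worth 0.71 × 28.318806 = 20.10635226 now; the distributor offers that and keeps 39.89364774.

20.11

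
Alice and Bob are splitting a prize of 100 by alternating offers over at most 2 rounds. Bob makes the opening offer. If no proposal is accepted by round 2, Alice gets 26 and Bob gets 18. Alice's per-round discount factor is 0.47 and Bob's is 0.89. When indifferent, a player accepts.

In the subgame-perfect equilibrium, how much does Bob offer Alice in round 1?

38.54

Solve by backward induction from round 2.
Round 2 (Alice proposes): Bob gets 18 if talks fail, so Alice offers 18 and keeps 82.
Round 1 (Bob proposes): Alice can get 82 next round, worth 0.47 × 82 = 38.54 now. Bob offers 38.54 and keeps 100 − 38.54 = 61.46.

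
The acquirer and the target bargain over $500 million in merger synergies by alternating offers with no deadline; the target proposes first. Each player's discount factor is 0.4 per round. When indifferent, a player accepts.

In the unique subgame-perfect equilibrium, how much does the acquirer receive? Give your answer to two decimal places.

142.86

In a stationary SPE each proposer offers the other exactly their discounted continuation value.
If the target keeps x when proposing and the acquirer keeps y when proposing, then x = 500 − 0.4y and y = 500 − 0.4x.
Solving: x = 500(1 − 0.4) / (1 − 0.4·0.4) = 300 / 0.84 ≈ 357.1429.
The acquirer gets 500 − 357.1429 ≈ 142.8571.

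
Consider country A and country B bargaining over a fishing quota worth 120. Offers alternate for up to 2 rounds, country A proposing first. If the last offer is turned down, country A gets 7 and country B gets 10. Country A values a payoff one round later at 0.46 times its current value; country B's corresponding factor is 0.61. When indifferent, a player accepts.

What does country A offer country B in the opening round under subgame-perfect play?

68.93

Solve by backward induction from round 2.
Round 2 (country B proposes): country A gets 7 if talks fail, so country B offers 7 and keeps 113.
Round 1 (country A proposes): country B can get 113 next round, worth 0.61 × 113 = 68.93 now; country A offers that and keeps 51.07.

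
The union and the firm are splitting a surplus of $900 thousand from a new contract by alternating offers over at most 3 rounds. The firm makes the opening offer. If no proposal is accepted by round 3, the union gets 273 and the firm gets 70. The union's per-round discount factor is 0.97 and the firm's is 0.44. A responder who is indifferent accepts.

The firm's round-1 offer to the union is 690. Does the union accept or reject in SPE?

Work out the union's continuation value if the offer is rejected.
Round 3 (the firm proposes): the union gets 273 if talks fail, so the firm offers 273 and keeps 627.
Round 2 (the union proposes): the firm can get 627 next round, worth 0.44 × 627 = 275.88 now; the union offers that and keeps 624.12.
So by rejecting in round 1, the union gets 624.12 next round, worth 0.97 × 624.12 = 605.3964 now.
Offer 690 ≥ 605.3964, so the union accepts.

Accept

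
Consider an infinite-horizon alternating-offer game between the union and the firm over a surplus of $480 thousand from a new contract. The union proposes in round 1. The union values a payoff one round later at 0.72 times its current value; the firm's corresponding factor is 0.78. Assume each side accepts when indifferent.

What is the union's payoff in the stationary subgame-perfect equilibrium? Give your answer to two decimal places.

In a stationary SPE each proposer offers the other exactly their discounted continuation value.
If the union keeps x when proposing and the firm keeps y when proposing, then x = 480 − 0.78y and y = 480 − 0.72x.
Solving: x = 480(1 − 0.78) / (1 − 0.72·0.78) = 105.6 / 0.4384 ≈ 240.8759.
The firm gets 480 − 240.8759 ≈ 239.1241.

240.88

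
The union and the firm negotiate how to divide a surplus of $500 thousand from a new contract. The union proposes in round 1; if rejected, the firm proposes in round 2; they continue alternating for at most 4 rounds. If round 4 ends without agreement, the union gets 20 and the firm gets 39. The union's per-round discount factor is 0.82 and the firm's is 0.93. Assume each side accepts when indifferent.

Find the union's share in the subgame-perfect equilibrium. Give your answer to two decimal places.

75.88

Round 4 (the firm proposes): the union gets 20 if talks fail, so the firm offers 20 and keeps 480.
Round 3 (the union proposes): the firm can get 480 next round, worth 0.93 × 480 = 446.4 now, so the union offers 446.4, keeping 53.6.
Round 2 (the firm proposes): the union can get 53.6 next round, worth 0.82 × 53.6 = 43.952 now, so the firm offers 43.952, keeping 456.048.
Round 1 (the union proposes): the firm can get 456.048 next round, worth 0.93 × 456.048 = 424.12464 now. The union offers 424.12464 and keeps 500 − 424.12464 = 75.87536.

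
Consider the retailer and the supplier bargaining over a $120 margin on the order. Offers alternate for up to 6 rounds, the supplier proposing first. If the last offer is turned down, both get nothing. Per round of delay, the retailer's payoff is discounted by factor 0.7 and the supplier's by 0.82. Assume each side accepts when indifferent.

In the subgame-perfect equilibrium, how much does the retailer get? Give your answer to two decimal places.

51.47

Work backward from the last round.
Round 6 (the retailer proposes): the supplier will accept anything ≥ 0, so the retailer offers 0 and keeps 120.
Round 5 (the supplier proposes): the retailer can get 120 next round, worth 0.7 × 120 = 84 now; the supplier offers that and keeps 36.
Round 4 (the retailer proposes): the supplier can get 36 next round, worth 0.82 × 36 = 29.52 now; the retailer offers that and keeps 90.48.
Round 3 (the supplier proposes): the retailer can get 90.48 next round, worth 0.7 × 90.48 = 63.336 now; the supplier offers that and keeps 56.664.
Round 2 (the retailer proposes): the supplier can get 56.664 next round, worth 0.82 × 56.664 = 46.46448 now, so the retailer offers 46.46448, keeping 73.53552.
Round 1 (the supplier proposes): the retailer can get 73.53552 next round, worth 0.7 × 73.53552 = 51.474864 now. The supplier offers 51.474864 and keeps 120 − 51.474864 = 68.525136.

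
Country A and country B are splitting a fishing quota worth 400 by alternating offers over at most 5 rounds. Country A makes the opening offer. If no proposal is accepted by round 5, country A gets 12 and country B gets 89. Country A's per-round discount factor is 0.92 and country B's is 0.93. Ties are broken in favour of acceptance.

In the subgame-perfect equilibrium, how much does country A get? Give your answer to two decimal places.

279.62

Round 5 (country A proposes): country B gets 89 if talks fail, so country A offers 89 and keeps 311.
Round 4 (country B proposes): country A can get 311 next round, worth 0.92 × 311 = 286.12 now; country B offers that and keeps 113.88.
Round 3 (country A proposes): country B can get 113.88 next round, worth 0.93 × 113.88 = 105.9084 now. Country A offers 105.9084 and keeps 400 − 105.9084 = 294.0916.
Round 2 (country B proposes): country A can get 294.0916 next round, worth 0.92 × 294.0916 = 270.564272 now. Country B offers 270.564272 and keeps 400 − 270.564272 = 129.435728.
Round 1 (country A proposes): country B can get 129.435728 next round, worth 0.93 × 129.435728 = 120.37522704 now. Country A offers 120.37522704 and keeps 400 − 120.37522704 = 279.62477296.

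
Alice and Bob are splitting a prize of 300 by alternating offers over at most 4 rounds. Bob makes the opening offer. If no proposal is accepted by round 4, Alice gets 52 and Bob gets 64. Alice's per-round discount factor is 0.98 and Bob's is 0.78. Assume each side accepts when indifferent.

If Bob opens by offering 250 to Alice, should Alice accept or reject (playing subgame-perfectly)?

Accept

Work out Alice's continuation value if the offer is rejected.
Round 4 (Alice proposes): Bob gets 64 if talks fail, so Alice offers 64 and keeps 236.
Round 3 (Bob proposes): Alice can get 236 next round, worth 0.98 × 236 = 231.28 now, so Bob offers 231.28, keeping 68.72.
Round 2 (Alice proposes): Bob can get 68.72 next round, worth 0.78 × 68.72 = 53.6016 now. Alice offers 53.6016 and keeps 300 − 53.6016 = 246.3984.
So by rejecting in round 1, Alice gets 246.3984 next round, worth 0.98 × 246.3984 = 241.470432 now.
Offer 250 ≥ 241.470432, so Alice accepts.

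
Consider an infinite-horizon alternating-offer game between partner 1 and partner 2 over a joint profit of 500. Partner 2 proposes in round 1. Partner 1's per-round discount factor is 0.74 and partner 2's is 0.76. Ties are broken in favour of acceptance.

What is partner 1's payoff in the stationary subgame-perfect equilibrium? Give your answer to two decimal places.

202.93

When partner 2 proposes, partner 1 accepts any offer worth at least 0.74 times what partner 1 would get by proposing next round; and vice versa.
This gives x = 500 − 0.74y and y = 500 − 0.76x, where x and y are each side's share when it proposes.
Hence (1 − 0.74·0.76)x = 500(1 − 0.74), i.e. 0.4376·x = 130.
x ≈ 297.0750; partner 1's share is 500 − x ≈ 202.9250.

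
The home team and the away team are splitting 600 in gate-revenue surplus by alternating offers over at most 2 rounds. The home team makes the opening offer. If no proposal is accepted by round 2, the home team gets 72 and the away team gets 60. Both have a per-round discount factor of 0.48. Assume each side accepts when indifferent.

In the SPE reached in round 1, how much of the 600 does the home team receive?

Work backward from the last round.
Round 2 (the away team proposes): the home team gets 72 if talks fail, so the away team offers 72 and keeps 528.
Round 1 (the home team proposes): the away team can get 528 next round, worth 0.48 × 528 = 253.44 now. The home team offers 253.44 and keeps 600 − 253.44 = 346.56.

346.56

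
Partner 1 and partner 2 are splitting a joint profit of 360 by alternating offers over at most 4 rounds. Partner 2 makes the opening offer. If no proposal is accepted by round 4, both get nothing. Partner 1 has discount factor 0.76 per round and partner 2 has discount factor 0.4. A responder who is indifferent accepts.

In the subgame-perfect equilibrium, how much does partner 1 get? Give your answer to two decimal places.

247.33

Solve by backward induction from round 4.
Round 4 (partner 1 proposes): rejection yields 0 for partner 2; partner 1 offers 0 and keeps 360.
Round 3 (partner 2 proposes): partner 1 can get 360 next round, worth 0.76 × 360 = 273.6 now; partner 2 offers that and keeps 86.4.
Round 2 (partner 1 proposes): partner 2 can get 86.4 next round, worth 0.4 × 86.4 = 34.56 now, so partner 1 offers 34.56, keeping 325.44.
Round 1 (partner 2 proposes): partner 1 can get 325.44 next round, worth 0.76 × 325.44 = 247.3344 now; partner 2 offers that and keeps 112.6656.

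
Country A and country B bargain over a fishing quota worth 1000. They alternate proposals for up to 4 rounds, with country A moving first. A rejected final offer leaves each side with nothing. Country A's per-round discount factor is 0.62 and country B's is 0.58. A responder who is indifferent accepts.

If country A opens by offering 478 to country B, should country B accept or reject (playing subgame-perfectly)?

Work out country B's continuation value if the offer is rejected.
Round 4 (country B proposes): country A will accept anything ≥ 0, so country B offers 0 and keeps 1000.
Round 3 (country A proposes): country B can get 1000 next round, worth 0.58 × 1000 = 580 now. Country A offers 580 and keeps 1000 − 580 = 420.
Round 2 (country B proposes): country A can get 420 next round, worth 0.62 × 420 = 260.4 now. Country B offers 260.4 and keeps 1000 − 260.4 = 739.6.
So by rejecting in round 1, country B gets 739.6 next round, worth 0.58 × 739.6 = 428.968 now.
Offer 478 ≥ 428.968, so country B accepts.

Accept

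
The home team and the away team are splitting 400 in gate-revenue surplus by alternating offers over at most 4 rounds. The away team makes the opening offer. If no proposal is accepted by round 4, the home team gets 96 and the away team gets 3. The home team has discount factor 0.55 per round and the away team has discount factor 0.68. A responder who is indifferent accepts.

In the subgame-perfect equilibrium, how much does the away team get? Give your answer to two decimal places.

Round 4 (the home team proposes): the away team gets 3 if talks fail, so the home team offers 3 and keeps 397.
Round 3 (the away team proposes): the home team can get 397 next round, worth 0.55 × 397 = 218.35 now; the away team offers that and keeps 181.65.
Round 2 (the home team proposes): the away team can get 181.65 next round, worth 0.68 × 181.65 = 123.522 now; the home team offers that and keeps 276.478.
Round 1 (the away team proposes): the home team can get 276.478 next round, worth 0.55 × 276.478 = 152.0629 now. The away team offers 152.0629 and keeps 400 − 152.0629 = 247.9371.

247.94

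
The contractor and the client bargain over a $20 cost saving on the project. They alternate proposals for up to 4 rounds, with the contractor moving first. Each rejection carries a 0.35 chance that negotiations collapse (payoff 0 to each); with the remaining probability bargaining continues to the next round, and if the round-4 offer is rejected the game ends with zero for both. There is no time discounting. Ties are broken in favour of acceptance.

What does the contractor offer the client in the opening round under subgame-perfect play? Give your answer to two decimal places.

10.04

Round 4 (the client proposes): rejection yields 0 for the contractor; the client offers 0 and keeps 20.
Round 3 (the contractor proposes): rejecting gives the client an expected 0.65 × 20 = 13; the contractor offers that and keeps 7.
Round 2 (the client proposes): rejecting gives the contractor an expected 0.65 × 7 = 4.55. The client offers 4.55 and keeps 20 − 4.55 = 15.45.
Round 1 (the contractor proposes): rejecting gives the client an expected 0.65 × 15.45 = 10.0425. The contractor offers 10.0425 and keeps 20 − 10.0425 = 9.9575.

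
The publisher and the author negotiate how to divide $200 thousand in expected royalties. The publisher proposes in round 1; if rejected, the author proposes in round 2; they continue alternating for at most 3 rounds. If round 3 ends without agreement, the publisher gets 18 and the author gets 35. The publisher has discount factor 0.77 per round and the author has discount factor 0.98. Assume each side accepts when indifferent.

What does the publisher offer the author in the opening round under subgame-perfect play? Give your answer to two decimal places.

Round 3 (the publisher proposes): the author gets 35 if talks fail, so the publisher offers 35 and keeps 165.
Round 2 (the author proposes): the publisher can get 165 next round, worth 0.77 × 165 = 127.05 now, so the author offers 127.05, keeping 72.95.
Round 1 (the publisher proposes): the author can get 72.95 next round, worth 0.98 × 72.95 = 71.491 now; the publisher offers that and keeps 128.509.

71.49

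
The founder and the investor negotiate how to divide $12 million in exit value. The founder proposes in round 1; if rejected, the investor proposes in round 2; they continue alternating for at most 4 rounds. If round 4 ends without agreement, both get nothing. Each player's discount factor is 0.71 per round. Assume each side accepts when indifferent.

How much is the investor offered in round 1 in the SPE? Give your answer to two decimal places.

6.77

Round 4 (the investor proposes): rejection yields 0 for the founder; the investor offers 0 and keeps 12.
Round 3 (the founder proposes): the investor can get 12 next round, worth 0.71 × 12 = 8.52 now. The founder offers 8.52 and keeps 12 − 8.52 = 3.48.
Round 2 (the investor proposes): the founder can get 3.48 next round, worth 0.71 × 3.48 = 2.4708 now; the investor offers that and keeps 9.5292.
Round 1 (the founder proposes): the investor can get 9.5292 next round, worth 0.71 × 9.5292 = 6.765732 now; the founder offers that and keeps 5.234268.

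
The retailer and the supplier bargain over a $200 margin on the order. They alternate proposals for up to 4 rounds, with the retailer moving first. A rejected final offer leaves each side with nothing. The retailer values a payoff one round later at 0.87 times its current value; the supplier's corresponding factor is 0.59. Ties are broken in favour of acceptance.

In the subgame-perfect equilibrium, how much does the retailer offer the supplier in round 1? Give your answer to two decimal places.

75.91

Round 4 (the supplier proposes): the retailer will accept anything ≥ 0, so the supplier offers 0 and keeps 200.
Round 3 (the retailer proposes): the supplier can get 200 next round, worth 0.59 × 200 = 118 now. The retailer offers 118 and keeps 200 − 118 = 82.
Round 2 (the supplier proposes): the retailer can get 82 next round, worth 0.87 × 82 = 71.34 now; the supplier offers that and keeps 128.66.
Round 1 (the retailer proposes): the supplier can get 128.66 next round, worth 0.59 × 128.66 = 75.9094 now; the retailer offers that and keeps 124.0906.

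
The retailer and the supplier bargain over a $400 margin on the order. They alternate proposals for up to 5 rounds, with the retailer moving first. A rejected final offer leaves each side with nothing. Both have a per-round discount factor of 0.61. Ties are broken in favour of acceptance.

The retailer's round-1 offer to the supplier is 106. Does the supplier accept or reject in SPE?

Reject

Round 5 (the retailer proposes): the supplier will accept anything ≥ 0, so the retailer offers 0 and keeps 400.
Round 4 (the supplier proposes): the retailer can get 400 next round, worth 0.61 × 400 = 244 now. The supplier offers 244 and keeps 400 − 244 = 156.
Round 3 (the retailer proposes): the supplier can get 156 next round, worth 0.61 × 156 = 95.16 now, so the retailer offers 95.16, keeping 304.84.
Round 2 (the supplier proposes): the retailer can get 304.84 next round, worth 0.61 × 304.84 = 185.9524 now, so the supplier offers 185.9524, keeping 214.0476.
So by rejecting in round 1, the supplier gets 214.0476 next round, worth 0.61 × 214.0476 = 130.569036 now.
Offer 106 < 130.569036, so the supplier rejects.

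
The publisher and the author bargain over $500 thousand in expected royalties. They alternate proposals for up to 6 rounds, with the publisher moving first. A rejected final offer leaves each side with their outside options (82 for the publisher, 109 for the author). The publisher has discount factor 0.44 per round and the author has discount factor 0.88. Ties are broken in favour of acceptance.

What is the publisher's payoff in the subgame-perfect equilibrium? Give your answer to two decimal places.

103.05

Round 6 (the author proposes): the publisher gets 82 if talks fail, so the author offers 82 and keeps 418.
Round 5 (the publisher proposes): the author can get 418 next round, worth 0.88 × 418 = 367.84 now. The publisher offers 367.84 and keeps 500 − 367.84 = 132.16.
Round 4 (the author proposes): the publisher can get 132.16 next round, worth 0.44 × 132.16 = 58.1504 now; the author offers that and keeps 441.8496.
Round 3 (the publisher proposes): the author can get 441.8496 next round, worth 0.88 × 441.8496 = 388.827648 now, so the publisher offers 388.827648, keeping 111.172352.
Round 2 (the author proposes): the publisher can get 111.172352 next round, worth 0.44 × 111.172352 = 48.91583488 now. The author offers 48.91583488 and keeps 500 − 48.91583488 = 451.08416512.
Round 1 (the publisher proposes): the author can get 451.08416512 next round, worth 0.88 × 451.08416512 = 396.9540653056 now, so the publisher offers 396.9540653056, keeping 103.0459346944.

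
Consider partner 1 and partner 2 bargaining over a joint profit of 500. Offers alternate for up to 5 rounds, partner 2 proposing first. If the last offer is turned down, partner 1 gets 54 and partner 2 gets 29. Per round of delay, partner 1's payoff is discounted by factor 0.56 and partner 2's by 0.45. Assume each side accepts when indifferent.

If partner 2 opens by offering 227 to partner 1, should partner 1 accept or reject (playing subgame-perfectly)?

Accept

Work out partner 1's continuation value if the offer is rejected.
Round 5 (partner 2 proposes): partner 1 gets 54 if talks fail, so partner 2 offers 54 and keeps 446.
Round 4 (partner 1 proposes): partner 2 can get 446 next round, worth 0.45 × 446 = 200.7 now, so partner 1 offers 200.7, keeping 299.3.
Round 3 (partner 2 proposes): partner 1 can get 299.3 next round, worth 0.56 × 299.3 = 167.608 now. Partner 2 offers 167.608 and keeps 500 − 167.608 = 332.392.
Round 2 (partner 1 proposes): partner 2 can get 332.392 next round, worth 0.45 × 332.392 = 149.5764 now. Partner 1 offers 149.5764 and keeps 500 − 149.5764 = 350.4236.
So by rejecting in round 1, partner 1 gets 350.4236 next round, worth 0.56 × 350.4236 = 196.237216 now.
Offer 227 ≥ 196.237216, so partner 1 accepts.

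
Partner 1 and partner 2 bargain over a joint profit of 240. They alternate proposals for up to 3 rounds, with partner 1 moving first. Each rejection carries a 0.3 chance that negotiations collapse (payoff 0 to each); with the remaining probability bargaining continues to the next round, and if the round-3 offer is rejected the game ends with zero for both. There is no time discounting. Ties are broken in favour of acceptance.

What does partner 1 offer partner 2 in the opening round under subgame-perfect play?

50.4

By backward induction:
Round 3 (partner 1 proposes): rejection yields 0 for partner 2; partner 1 offers 0 and keeps 240.
Round 2 (partner 2 proposes): rejecting gives partner 1 an expected 0.7 × 240 = 168, so partner 2 offers 168, keeping 72.
Round 1 (partner 1 proposes): rejecting gives partner 2 an expected 0.7 × 72 = 50.4; partner 1 offers that and keeps 189.6.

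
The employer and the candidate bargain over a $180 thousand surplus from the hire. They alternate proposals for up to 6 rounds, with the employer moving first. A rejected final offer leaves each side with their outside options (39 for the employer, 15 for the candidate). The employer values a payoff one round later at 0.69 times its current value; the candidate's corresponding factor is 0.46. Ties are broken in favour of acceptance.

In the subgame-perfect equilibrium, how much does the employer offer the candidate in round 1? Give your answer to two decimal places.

40.35

Round 6 (the candidate proposes): the employer gets 39 if talks fail, so the candidate offers 39 and keeps 141.
Round 5 (the employer proposes): the candidate can get 141 next round, worth 0.46 × 141 = 64.86 now; the employer offers that and keeps 115.14.
Round 4 (the candidate proposes): the employer can get 115.14 next round, worth 0.69 × 115.14 = 79.4466 now; the candidate offers that and keeps 100.5534.
Round 3 (the employer proposes): the candidate can get 100.5534 next round, worth 0.46 × 100.5534 = 46.254564 now; the employer offers that and keeps 133.745436.
Round 2 (the candidate proposes): the employer can get 133.745436 next round, worth 0.69 × 133.745436 = 92.28435084 now. The candidate offers 92.28435084 and keeps 180 − 92.28435084 = 87.71564916.
Round 1 (the employer proposes): the candidate can get 87.71564916 next round, worth 0.46 × 87.71564916 = 40.3491986136 now, so the employer offers 40.3491986136, keeping 139.6508013864.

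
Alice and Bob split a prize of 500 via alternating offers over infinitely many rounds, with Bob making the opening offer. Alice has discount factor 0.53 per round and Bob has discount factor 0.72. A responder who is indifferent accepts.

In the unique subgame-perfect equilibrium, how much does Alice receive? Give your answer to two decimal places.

119.99

In a stationary SPE each proposer offers the other exactly their discounted continuation value.
If Bob keeps x when proposing and Alice keeps y when proposing, then x = 500 − 0.53y and y = 500 − 0.72x.
Solving: x = 500(1 − 0.53) / (1 − 0.72·0.53) = 235 / 0.6184 ≈ 380.0129.
Alice gets 500 − 380.0129 ≈ 119.9871.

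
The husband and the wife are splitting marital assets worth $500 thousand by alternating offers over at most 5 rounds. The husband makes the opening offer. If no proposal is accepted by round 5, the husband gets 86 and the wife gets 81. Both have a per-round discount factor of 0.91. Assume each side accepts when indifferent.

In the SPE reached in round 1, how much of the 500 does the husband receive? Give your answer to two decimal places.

By backward induction:
Round 5 (the husband proposes): the wife gets 81 if talks fail, so the husband offers 81 and keeps 419.
Round 4 (the wife proposes): the husband can get 419 next round, worth 0.91 × 419 = 381.29 now; the wife offers that and keeps 118.71.
Round 3 (the husband proposes): the wife can get 118.71 next round, worth 0.91 × 118.71 = 108.0261 now. The husband offers 108.0261 and keeps 500 − 108.0261 = 391.9739.
Round 2 (the wife proposes): the husband can get 391.9739 next round, worth 0.91 × 391.9739 = 356.696249 now; the wife offers that and keeps 143.303751.
Round 1 (the husband proposes): the wife can get 143.303751 next round, worth 0.91 × 143.303751 = 130.40641341 now. The husband offers 130.40641341 and keeps 500 − 130.40641341 = 369.59358659.

369.59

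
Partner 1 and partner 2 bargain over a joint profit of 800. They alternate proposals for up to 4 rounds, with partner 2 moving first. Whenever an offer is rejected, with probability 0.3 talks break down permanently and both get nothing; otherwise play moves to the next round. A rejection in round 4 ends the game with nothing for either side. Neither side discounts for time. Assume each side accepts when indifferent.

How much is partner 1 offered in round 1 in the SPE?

Round 4 (partner 1 proposes): rejection yields 0 for partner 2; partner 1 offers 0 and keeps 800.
Round 3 (partner 2 proposes): rejecting gives partner 1 an expected 0.7 × 800 = 560. Partner 2 offers 560 and keeps 800 − 560 = 240.
Round 2 (partner 1 proposes): rejecting gives partner 2 an expected 0.7 × 240 = 168. Partner 1 offers 168 and keeps 800 − 168 = 632.
Round 1 (partner 2 proposes): rejecting gives partner 1 an expected 0.7 × 632 = 442.4; partner 2 offers that and keeps 357.6.

442.4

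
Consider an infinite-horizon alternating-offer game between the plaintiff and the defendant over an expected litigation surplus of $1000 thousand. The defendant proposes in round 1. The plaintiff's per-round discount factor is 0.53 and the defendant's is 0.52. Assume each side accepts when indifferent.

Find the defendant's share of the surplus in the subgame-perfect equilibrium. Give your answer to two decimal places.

648.81

In a stationary SPE each proposer offers the other exactly their discounted continuation value.
If the defendant keeps x when proposing and the plaintiff keeps y when proposing, then x = 1000 − 0.53y and y = 1000 − 0.52x.
Solving: x = 1000(1 − 0.53) / (1 − 0.52·0.53) = 470 / 0.7244 ≈ 648.8128.
The plaintiff gets 1000 − 648.8128 ≈ 351.1872.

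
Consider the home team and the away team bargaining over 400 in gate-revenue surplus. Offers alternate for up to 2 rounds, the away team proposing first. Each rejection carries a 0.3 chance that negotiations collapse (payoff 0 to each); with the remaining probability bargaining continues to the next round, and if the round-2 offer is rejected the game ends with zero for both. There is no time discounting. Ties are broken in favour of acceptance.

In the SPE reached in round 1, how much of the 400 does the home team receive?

By backward induction:
Round 2 (the home team proposes): the away team will accept anything ≥ 0, so the home team offers 0 and keeps 400.
Round 1 (the away team proposes): rejecting gives the home team an expected 0.7 × 400 = 280. The away team offers 280 and keeps 400 − 280 = 120.

280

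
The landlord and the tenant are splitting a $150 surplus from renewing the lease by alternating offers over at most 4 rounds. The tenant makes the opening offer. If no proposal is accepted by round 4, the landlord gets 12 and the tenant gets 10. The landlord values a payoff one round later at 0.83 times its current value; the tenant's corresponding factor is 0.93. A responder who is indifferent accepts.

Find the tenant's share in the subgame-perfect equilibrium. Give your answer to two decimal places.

51.59

Round 4 (the landlord proposes): the tenant gets 10 if talks fail, so the landlord offers 10 and keeps 140.
Round 3 (the tenant proposes): the landlord can get 140 next round, worth 0.83 × 140 = 116.2 now; the tenant offers that and keeps 33.8.
Round 2 (the landlord proposes): the tenant can get 33.8 next round, worth 0.93 × 33.8 = 31.434 now, so the landlord offers 31.434, keeping 118.566.
Round 1 (the tenant proposes): the landlord can get 118.566 next round, worth 0.83 × 118.566 = 98.40978 now; the tenant offers that and keeps 51.59022.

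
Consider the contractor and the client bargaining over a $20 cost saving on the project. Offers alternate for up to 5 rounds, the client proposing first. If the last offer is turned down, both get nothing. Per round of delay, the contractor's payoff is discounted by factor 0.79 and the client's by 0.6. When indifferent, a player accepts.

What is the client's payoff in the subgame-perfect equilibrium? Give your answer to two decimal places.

10.68

Round 5 (the client proposes): the contractor will accept anything ≥ 0, so the client offers 0 and keeps 20.
Round 4 (the contractor proposes): the client can get 20 next round, worth 0.6 × 20 = 12 now. The contractor offers 12 and keeps 20 − 12 = 8.
Round 3 (the client proposes): the contractor can get 8 next round, worth 0.79 × 8 = 6.32 now, so the client offers 6.32, keeping 13.68.
Round 2 (the contractor proposes): the client can get 13.68 next round, worth 0.6 × 13.68 = 8.208 now. The contractor offers 8.208 and keeps 20 − 8.208 = 11.792.
Round 1 (the client proposes): the contractor can get 11.792 next round, worth 0.79 × 11.792 = 9.31568 now, so the client offers 9.31568, keeping 10.68432.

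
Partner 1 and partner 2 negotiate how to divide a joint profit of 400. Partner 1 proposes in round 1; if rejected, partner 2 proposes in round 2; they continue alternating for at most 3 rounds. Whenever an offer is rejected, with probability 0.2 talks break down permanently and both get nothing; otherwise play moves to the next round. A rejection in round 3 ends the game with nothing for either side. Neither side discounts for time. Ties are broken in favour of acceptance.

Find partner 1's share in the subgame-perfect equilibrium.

336

Round 3 (partner 1 proposes): rejection yields 0 for partner 2; partner 1 offers 0 and keeps 400.
Round 2 (partner 2 proposes): rejecting gives partner 1 an expected 0.8 × 400 = 320, so partner 2 offers 320, keeping 80.
Round 1 (partner 1 proposes): rejecting gives partner 2 an expected 0.8 × 80 = 64. Partner 1 offers 64 and keeps 400 − 64 = 336.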